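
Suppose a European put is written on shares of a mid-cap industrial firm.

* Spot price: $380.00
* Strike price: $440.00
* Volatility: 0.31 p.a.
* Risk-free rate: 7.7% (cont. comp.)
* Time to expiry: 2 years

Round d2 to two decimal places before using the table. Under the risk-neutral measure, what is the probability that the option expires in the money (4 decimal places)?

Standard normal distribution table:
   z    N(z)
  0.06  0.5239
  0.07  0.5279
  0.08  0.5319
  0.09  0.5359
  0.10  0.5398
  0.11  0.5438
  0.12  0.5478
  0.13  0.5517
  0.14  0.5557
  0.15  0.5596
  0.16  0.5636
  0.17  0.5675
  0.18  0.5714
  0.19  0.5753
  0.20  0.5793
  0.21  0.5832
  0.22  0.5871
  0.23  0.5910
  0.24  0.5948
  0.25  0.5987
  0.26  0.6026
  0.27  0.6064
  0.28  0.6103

σ√T = 0.31 × 1.4142 = 0.4384
ln(S/K) + (r + σ²/2)T = ln(380/440) + (0.077 + 0.31²/2)·2 = -0.1466 + 0.2501 = 0.1035
d₁ = 0.1035 / 0.4384 = 0.2361 ≈ 0.24
d₂ = d₁ − σ√T = 0.2361 − 0.4384 = -0.2023 ≈ -0.20
Pr(exercise) under Q = N(−d₂) = N(0.20) = 0.5793

0.5793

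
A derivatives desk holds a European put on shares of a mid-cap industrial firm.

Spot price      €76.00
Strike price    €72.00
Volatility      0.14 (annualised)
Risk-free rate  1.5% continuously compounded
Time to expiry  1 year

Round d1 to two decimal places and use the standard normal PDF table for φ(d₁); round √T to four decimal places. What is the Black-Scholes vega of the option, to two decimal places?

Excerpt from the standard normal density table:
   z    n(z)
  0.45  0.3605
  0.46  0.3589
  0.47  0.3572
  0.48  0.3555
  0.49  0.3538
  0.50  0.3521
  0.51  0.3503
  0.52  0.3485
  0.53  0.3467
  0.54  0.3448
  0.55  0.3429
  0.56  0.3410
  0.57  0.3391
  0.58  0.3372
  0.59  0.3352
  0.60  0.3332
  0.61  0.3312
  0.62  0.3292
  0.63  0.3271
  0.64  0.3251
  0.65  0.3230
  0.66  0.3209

T = 1;  σ√T = 0.1400
ln(S/K) + (r + σ²/2)T = ln(76/72) + (0.015 + 0.14²/2)·1 = 0.0541 + 0.0248 = 0.0789
d₁ = 0.0789 / 0.1400 = 0.5633 ≈ 0.56
√T = √1 = 1.0000
φ(d₁) = φ(0.56) = 0.3410
vega = S·φ(d₁)·√T = 76·0.3410·1.0000 = 25.9160

25.92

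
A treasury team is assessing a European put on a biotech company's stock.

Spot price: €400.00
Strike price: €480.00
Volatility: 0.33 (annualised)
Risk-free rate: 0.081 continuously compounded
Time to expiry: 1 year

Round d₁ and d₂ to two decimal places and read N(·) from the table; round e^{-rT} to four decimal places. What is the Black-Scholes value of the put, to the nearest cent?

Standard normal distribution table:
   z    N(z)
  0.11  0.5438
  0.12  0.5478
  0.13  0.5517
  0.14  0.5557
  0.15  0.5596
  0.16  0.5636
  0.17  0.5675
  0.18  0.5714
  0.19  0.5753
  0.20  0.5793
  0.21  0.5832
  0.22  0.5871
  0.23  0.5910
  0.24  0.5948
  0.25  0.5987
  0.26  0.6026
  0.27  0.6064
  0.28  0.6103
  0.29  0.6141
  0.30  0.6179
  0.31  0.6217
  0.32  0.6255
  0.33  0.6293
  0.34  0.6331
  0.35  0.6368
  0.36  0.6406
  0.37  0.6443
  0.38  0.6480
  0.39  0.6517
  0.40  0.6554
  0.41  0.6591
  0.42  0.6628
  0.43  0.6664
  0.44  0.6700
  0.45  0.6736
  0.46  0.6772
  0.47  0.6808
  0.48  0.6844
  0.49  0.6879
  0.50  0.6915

σ√T = 0.33·√1 = 0.3300
d₁ = [ln(400/480) + (0.081 + ½·0.33²)·1] / (σ√T) = (-0.1823 + 0.1355) / 0.3300 = -0.1420 → -0.14
d₂ = -0.1420 − 0.3300 = -0.4720 → -0.47
e^(−rT) = e^(−0.081·1) = 0.9222
N(−d₂) = N(0.47) = 0.6808;  N(−d₁) = N(0.14) = 0.5557
P = 480·0.9222·0.6808 − 400·0.5557 = 301.3602 − 222.2800 = 79.0802

€79.08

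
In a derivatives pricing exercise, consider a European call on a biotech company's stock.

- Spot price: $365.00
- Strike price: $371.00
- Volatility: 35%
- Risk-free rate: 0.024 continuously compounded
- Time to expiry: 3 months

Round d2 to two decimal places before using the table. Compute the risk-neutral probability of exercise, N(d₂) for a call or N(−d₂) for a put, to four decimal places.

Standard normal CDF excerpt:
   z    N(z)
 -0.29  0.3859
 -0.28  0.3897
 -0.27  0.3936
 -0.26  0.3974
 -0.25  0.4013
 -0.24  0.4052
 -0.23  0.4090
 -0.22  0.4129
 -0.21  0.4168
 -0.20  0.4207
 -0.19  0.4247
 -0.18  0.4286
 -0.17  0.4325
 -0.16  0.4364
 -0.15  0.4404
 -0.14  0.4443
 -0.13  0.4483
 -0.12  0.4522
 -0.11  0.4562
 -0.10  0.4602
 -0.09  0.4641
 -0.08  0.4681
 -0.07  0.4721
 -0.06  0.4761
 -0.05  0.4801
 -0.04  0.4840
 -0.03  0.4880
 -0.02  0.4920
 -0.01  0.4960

T = 0.25;  σ√T = 0.1750
d₁ = [ln(365/371) + (0.024 + ½·0.35²)·0.25] / (σ√T) = (-0.0163 + 0.0213) / 0.1750 = 0.0286 which rounds to 0.03
d₂ = 0.0286 − 0.1750 = -0.1464 which rounds to -0.15
Risk-neutral Pr[S_T > K] = N(d₂) = N(-0.15) = 0.4404

0.4404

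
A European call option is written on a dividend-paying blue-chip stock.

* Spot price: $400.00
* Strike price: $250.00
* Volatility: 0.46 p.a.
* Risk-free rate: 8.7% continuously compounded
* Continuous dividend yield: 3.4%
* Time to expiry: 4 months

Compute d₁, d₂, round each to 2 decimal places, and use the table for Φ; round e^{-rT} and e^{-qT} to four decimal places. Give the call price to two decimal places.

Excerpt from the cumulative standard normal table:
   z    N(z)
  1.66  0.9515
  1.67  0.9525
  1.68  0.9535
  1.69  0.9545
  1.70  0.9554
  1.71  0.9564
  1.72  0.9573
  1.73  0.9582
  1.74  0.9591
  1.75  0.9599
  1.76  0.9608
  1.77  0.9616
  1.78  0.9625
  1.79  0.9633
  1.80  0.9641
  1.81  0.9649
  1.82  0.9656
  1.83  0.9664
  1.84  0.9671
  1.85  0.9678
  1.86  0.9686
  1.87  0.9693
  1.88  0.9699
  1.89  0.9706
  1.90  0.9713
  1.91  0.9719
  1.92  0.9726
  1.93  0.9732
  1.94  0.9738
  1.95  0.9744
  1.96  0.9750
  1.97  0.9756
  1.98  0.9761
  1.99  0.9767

T = 0.3333;  σ√T = 0.2656
d₁ = [ln(400/250) + (0.087 − 0.034 + 0.46²/2)·0.3333] / 0.2656 = [0.4700 + 0.0529] / 0.2656 = 1.9690 which rounds to 1.97
d₂ = d₁ − σ√T = 1.9690 − 0.2656 = 1.7034 which rounds to 1.70
exp(−qT) = exp(−0.034·0.3333) = 0.9887;  exp(−rT) = exp(−0.087·0.3333) = 0.9714
N(d₁) = N(1.97) = 0.9756;  N(d₂) = N(1.70) = 0.9554
C = 400·0.9887·0.9756 − 250·0.9714·0.9554 = 385.8303 − 232.0189 = 153.8114

$153.81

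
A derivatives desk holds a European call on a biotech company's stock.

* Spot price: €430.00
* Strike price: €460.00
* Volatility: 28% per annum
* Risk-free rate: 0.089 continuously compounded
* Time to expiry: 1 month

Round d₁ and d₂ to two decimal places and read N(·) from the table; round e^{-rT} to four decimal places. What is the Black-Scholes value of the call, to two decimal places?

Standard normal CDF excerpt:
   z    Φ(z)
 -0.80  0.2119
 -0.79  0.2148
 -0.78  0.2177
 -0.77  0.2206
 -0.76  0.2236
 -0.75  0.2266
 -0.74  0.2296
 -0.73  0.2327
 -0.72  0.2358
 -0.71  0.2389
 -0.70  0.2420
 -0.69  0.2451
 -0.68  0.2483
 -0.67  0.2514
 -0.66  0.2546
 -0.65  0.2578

σ√T = 0.28 × 0.2887 = 0.0808
d₁ = [ln(430/460) + (0.089 + 0.28²/2)·0.08333] / 0.0808 = [-0.0674 + 0.0107] / 0.0808 = -0.7022 → -0.70
d₂ = d₁ − σ√T = -0.7022 − 0.0808 = -0.7830 → -0.78
exp(−rT) = exp(−0.089·0.08333) = 0.9926
C = 430·N(-0.70) − 460·0.9926·N(-0.78) = 430·0.2420 − 460·0.9926·0.2177 = 104.0600 − 99.4009 = 4.6591

€4.66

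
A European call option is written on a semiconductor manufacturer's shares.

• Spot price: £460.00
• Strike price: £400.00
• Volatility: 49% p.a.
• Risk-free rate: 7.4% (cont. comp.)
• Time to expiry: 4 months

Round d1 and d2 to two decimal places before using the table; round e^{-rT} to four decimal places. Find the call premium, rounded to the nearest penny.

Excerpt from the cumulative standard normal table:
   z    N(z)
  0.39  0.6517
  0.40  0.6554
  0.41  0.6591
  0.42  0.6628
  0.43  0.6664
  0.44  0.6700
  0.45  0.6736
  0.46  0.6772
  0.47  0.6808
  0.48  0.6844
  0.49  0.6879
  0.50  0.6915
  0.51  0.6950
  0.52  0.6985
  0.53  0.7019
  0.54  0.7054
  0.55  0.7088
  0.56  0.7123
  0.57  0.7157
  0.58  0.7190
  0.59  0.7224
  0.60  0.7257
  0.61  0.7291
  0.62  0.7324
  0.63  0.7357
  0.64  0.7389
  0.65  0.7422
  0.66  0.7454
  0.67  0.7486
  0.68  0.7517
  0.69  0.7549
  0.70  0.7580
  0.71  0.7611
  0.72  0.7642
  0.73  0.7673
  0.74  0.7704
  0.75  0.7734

£90.07

σ√T = 0.49·√0.3333 = 0.2829
d₁ = [ln(460/400) + (0.074 + 0.49²/2)·0.3333] / 0.2829 = [0.1398 + 0.0647] / 0.2829 = 0.7227 which rounds to 0.72
d₂ = d₁ − σ√T = 0.7227 − 0.2829 = 0.4398 which rounds to 0.44
exp(−rT) = exp(−0.074·0.3333) = 0.9756
C = 460·N(0.72) − 400·0.9756·N(0.44) = 460·0.7642 − 400·0.9756·0.6700 = 351.5320 − 261.4608 = 90.0712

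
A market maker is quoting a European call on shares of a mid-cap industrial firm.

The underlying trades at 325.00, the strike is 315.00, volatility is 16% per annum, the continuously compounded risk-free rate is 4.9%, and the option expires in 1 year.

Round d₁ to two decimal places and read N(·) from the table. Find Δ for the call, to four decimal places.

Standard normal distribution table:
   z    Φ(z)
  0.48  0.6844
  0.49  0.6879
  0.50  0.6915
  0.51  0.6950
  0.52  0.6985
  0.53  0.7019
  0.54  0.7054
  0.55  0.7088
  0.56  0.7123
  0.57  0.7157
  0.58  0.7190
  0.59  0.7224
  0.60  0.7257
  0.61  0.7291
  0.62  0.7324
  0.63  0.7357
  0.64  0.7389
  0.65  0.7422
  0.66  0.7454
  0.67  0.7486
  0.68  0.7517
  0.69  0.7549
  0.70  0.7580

σ√T = 0.16·√1 = 0.1600
ln(S/K) + (r + σ²/2)T = ln(325/315) + (0.049 + 0.16²/2)·1 = 0.0313 + 0.0618 = 0.0931
d₁ = 0.0931 / 0.1600 = 0.5816 ⇒ 0.58
N(d₁) = N(0.58) = 0.7190
Δ_call = N(d₁) = 0.7190

0.7190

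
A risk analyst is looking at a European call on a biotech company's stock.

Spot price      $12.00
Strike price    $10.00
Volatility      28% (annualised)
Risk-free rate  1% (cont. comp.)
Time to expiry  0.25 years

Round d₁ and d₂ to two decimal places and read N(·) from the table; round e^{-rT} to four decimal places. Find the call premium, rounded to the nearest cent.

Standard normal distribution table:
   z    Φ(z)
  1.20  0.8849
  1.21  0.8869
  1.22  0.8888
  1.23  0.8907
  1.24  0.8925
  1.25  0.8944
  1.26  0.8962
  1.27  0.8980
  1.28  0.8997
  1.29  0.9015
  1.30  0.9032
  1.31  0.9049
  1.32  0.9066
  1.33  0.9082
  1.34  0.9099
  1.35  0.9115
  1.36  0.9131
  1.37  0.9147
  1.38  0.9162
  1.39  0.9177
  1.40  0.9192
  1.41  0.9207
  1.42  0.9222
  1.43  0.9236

T = 0.25;  σ√T = 0.1400
d₁ = [ln(12/10) + (0.01 + ½·0.28²)·0.25] / (σ√T) = (0.1823 + 0.0123) / 0.1400 = 1.3902 ⇒ 1.39
d₂ = 1.3902 − 0.1400 = 1.2502 ⇒ 1.25
exp(−rT) = exp(−0.01·0.25) = 0.9975
N(d₁) = N(1.39) = 0.9177;  N(d₂) = N(1.25) = 0.8944
C = 12·0.9177 − 10·0.9975·0.8944 = 11.0124 − 8.9216 = 2.0908

$2.09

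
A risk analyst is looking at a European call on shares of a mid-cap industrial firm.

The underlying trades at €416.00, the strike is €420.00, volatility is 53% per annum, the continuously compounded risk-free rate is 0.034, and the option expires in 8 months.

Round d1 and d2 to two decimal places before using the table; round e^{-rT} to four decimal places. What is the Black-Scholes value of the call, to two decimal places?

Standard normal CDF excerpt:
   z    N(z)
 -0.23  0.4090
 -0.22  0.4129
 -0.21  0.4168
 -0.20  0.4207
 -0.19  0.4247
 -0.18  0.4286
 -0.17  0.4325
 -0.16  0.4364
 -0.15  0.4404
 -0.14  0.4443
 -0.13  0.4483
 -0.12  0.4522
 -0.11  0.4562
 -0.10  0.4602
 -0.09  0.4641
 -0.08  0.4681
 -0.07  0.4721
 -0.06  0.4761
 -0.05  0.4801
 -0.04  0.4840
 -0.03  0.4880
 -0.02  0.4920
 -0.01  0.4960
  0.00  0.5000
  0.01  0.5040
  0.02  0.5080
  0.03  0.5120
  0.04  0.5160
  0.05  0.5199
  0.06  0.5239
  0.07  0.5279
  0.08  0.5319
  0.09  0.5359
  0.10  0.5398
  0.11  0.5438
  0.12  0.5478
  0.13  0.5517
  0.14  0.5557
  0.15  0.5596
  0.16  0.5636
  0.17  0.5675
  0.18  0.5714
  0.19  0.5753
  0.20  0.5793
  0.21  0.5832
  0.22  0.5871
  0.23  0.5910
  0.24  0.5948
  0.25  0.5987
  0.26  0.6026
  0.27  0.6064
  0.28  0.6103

€74.68

σ√T = 0.53·√0.6667 = 0.4327
d₁ = [ln(416/420) + (0.034 + ½·0.53²)·0.6667] / (σ√T) = (-0.0096 + 0.1163) / 0.4327 = 0.2466 ⇒ 0.25
d₂ = 0.2466 − 0.4327 = -0.1861 ⇒ -0.19
e^(−rT) = e^(−0.034·0.6667) = 0.9776
C = 416·N(0.25) − 420·0.9776·N(-0.19) = 416·0.5987 − 420·0.9776·0.4247 = 249.0592 − 174.3784 = 74.6808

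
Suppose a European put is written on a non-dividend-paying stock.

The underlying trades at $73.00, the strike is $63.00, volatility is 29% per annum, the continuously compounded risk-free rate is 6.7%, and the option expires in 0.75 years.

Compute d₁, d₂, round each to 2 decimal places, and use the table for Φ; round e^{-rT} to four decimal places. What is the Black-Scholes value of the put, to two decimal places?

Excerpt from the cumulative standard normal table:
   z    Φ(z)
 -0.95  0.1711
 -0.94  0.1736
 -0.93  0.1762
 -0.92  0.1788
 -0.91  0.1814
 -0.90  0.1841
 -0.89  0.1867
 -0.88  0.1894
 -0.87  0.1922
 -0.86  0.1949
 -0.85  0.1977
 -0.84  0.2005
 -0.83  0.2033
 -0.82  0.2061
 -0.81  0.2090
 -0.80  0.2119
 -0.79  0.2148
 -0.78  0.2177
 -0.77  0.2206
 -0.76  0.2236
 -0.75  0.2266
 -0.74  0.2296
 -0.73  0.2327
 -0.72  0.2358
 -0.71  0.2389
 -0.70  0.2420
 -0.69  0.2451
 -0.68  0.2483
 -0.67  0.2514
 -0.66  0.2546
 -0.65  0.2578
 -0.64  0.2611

$2.01

σ√T = 0.29 × 0.8660 = 0.2511
d₁ = [ln(73/63) + (0.067 + ½·0.29²)·0.75] / (σ√T) = (0.1473 + 0.0818) / 0.2511 = 0.9123 ≈ 0.91
d₂ = 0.9123 − 0.2511 = 0.6611 ≈ 0.66
e^(−rT) = e^(−0.067·0.75) = 0.9510
P = 63·0.9510·N(-0.66) − 73·N(-0.91) = 63·0.9510·0.2546 − 73·0.1814 = 15.2538 − 13.2422 = 2.0116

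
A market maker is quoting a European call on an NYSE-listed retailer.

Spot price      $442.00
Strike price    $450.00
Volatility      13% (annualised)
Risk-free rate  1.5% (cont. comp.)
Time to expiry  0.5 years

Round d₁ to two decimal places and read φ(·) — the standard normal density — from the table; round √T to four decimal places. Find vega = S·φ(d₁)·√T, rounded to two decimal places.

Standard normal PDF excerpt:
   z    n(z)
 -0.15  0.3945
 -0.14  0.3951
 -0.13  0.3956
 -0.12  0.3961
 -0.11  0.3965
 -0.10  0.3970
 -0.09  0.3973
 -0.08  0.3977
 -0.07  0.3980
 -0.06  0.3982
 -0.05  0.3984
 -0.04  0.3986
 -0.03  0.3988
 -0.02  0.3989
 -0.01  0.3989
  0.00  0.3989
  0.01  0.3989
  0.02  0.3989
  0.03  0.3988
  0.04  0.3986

σ√T = 0.13·√0.5 = 0.0919
d₁ = [ln(442/450) + (0.015 + 0.13²/2)·0.5] / 0.0919 = [-0.0179 + 0.0117] / 0.0919 = -0.0676 → -0.07
√T = √0.5 = 0.7071
φ(d₁) = φ(-0.07) = 0.3980
vega = S·φ(d₁)·√T = 442·0.3980·0.7071 = 124.3902

124.39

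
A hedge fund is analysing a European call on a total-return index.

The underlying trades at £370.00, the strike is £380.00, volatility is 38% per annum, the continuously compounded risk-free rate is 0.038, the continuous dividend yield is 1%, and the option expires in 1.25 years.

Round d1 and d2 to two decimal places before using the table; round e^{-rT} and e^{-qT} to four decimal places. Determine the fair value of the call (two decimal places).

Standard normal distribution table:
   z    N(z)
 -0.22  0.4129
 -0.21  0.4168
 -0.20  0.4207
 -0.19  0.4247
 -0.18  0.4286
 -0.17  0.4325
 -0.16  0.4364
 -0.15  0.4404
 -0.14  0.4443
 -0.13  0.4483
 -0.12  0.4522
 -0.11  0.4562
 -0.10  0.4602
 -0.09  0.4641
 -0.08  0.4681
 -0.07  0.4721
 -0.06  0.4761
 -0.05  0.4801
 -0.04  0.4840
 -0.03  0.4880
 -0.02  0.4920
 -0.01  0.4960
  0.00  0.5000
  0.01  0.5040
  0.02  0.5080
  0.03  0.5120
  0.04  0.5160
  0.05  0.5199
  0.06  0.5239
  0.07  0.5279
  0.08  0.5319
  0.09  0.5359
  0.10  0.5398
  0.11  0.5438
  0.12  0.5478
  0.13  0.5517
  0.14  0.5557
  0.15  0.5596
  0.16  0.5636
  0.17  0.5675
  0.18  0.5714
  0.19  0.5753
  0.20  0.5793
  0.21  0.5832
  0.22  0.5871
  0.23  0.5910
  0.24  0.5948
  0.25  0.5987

σ√T = 0.38 × 1.1180 = 0.4249
d₁ = [ln(370/380) + (0.038 − 0.01 + 0.38²/2)·1.25] / 0.4249 = [-0.0267 + 0.1253] / 0.4249 = 0.2320 → 0.23
d₂ = d₁ − σ√T = 0.2320 − 0.4249 = -0.1928 → -0.19
e^(−qT) = e^(−0.01·1.25) = 0.9876;  e^(−rT) = e^(−0.038·1.25) = 0.9536
N(d₁) = N(0.23) = 0.5910;  N(d₂) = N(-0.19) = 0.4247
C = 370·0.9876·0.5910 − 380·0.9536·0.4247 = 215.9585 − 153.8977 = 62.0608

£62.06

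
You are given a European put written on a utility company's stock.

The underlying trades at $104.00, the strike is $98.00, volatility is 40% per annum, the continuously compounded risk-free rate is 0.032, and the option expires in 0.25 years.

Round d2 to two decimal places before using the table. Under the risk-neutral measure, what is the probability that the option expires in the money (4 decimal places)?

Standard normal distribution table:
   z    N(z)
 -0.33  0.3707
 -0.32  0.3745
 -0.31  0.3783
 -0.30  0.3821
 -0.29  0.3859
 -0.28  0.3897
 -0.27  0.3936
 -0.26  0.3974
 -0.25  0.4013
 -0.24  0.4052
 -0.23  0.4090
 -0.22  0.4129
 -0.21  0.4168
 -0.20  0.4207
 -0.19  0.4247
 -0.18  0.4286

σ√T = 0.4 × 0.5000 = 0.2000
d₁ = [ln(104/98) + (0.032 + ½·0.4²)·0.25] / (σ√T) = (0.0594 + 0.0280) / 0.2000 = 0.4371 ≈ 0.44
d₂ = 0.4371 − 0.2000 = 0.2371 ≈ 0.24
Risk-neutral Pr[S_T < K] = N(−d₂) = N(-0.24) = 0.4052

0.4052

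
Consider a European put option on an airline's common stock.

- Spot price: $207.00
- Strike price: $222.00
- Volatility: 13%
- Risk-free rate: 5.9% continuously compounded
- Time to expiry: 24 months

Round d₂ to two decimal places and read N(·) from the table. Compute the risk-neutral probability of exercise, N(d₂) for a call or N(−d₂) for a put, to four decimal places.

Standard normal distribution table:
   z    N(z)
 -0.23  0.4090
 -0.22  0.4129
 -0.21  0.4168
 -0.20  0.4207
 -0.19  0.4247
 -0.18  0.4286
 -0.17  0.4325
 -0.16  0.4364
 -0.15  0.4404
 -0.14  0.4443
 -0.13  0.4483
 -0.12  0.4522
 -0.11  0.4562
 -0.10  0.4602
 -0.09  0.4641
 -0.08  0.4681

0.4325

T = 2;  σ√T = 0.1838
d₁ = [ln(207/222) + (0.059 + 0.13²/2)·2] / 0.1838 = [-0.0700 + 0.1349] / 0.1838 = 0.3532 → 0.35
d₂ = d₁ − σ√T = 0.3532 − 0.1838 = 0.1694 → 0.17
Risk-neutral Pr[S_T < K] = N(−d₂) = N(-0.17) = 0.4325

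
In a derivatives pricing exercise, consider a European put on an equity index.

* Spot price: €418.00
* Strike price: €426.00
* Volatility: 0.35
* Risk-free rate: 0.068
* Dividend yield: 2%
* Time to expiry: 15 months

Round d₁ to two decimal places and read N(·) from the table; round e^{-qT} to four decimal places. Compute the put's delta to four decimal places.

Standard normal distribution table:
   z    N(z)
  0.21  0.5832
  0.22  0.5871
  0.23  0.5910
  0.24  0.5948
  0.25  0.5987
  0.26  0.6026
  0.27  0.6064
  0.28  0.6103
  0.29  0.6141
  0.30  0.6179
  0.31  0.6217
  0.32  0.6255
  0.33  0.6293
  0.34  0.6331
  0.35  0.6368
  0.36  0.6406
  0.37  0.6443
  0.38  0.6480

-0.3727

T = 1.25;  σ√T = 0.3913
d₁ = [ln(418/426) + (0.068 − 0.02 + 0.35²/2)·1.25] / 0.3913 = [-0.0190 + 0.1366] / 0.3913 = 0.3005 → 0.30
N(d₁) = N(0.30) = 0.6179
Δ_put = exp(−qT)·(N(d₁) − 1) = 0.9753·(0.6179 − 1) = -0.3727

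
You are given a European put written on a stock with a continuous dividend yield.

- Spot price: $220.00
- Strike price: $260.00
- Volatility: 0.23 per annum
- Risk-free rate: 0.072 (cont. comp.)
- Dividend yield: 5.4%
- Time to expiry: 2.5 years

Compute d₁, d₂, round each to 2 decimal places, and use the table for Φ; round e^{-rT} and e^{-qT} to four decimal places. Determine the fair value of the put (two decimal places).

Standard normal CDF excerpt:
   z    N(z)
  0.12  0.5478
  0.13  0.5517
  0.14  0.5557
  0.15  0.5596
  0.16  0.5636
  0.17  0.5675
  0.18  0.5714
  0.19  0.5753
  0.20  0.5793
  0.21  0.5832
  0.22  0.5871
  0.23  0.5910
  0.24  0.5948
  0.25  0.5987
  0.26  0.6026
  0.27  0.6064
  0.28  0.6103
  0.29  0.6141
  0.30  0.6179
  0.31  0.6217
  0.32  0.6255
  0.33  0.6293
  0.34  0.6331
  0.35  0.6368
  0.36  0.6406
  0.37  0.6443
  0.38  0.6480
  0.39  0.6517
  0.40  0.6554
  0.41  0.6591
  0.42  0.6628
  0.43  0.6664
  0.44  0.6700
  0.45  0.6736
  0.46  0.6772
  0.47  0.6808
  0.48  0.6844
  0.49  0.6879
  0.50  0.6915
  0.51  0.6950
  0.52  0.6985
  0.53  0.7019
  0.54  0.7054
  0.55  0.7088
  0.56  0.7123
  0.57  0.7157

T = 2.5;  σ√T = 0.3637
d₁ = [ln(220/260) + (0.072 − 0.054 + 0.23²/2)·2.5] / 0.3637 = [-0.1671 + 0.1111] / 0.3637 = -0.1538 ⇒ -0.15
d₂ = d₁ − σ√T = -0.1538 − 0.3637 = -0.5175 ⇒ -0.52
e^(−qT) = e^(−0.054·2.5) = 0.8737;  e^(−rT) = e^(−0.072·2.5) = 0.8353
P = 260·0.8353·N(0.52) − 220·0.8737·N(0.15) = 260·0.8353·0.6985 − 220·0.8737·0.5596 = 151.6988 − 107.5630 = 44.1359

$44.14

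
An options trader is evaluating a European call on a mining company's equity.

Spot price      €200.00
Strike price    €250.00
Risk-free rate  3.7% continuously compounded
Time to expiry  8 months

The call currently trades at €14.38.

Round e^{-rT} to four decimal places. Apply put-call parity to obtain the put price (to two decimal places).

e^(−rT) = e^(−0.037·0.6667) = 0.9756
Put-call parity: C − P = S − K·e^(−rT) = 200 − 250·0.9756 = 200 − 243.9000 = -43.9000
P = C − (C − P) = 14.38 − (-43.9000) = 58.2800

€58.28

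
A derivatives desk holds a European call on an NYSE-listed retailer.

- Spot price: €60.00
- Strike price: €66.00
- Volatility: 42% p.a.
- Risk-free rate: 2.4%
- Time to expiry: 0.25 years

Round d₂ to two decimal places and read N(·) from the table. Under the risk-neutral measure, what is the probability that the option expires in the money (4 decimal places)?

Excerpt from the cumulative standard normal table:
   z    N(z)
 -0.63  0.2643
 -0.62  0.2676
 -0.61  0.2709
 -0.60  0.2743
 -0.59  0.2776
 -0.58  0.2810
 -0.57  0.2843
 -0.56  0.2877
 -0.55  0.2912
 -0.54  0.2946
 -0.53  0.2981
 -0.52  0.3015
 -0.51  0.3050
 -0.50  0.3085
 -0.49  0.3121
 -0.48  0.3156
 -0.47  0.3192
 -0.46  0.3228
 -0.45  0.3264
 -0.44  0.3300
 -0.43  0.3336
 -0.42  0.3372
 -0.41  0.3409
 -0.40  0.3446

0.2981

T = 0.25;  σ√T = 0.2100
d₁ = [ln(60/66) + (0.024 + 0.42²/2)·0.25] / 0.2100 = [-0.0953 + 0.0280] / 0.2100 = -0.3203 ≈ -0.32
d₂ = d₁ − σ√T = -0.3203 − 0.2100 = -0.5303 ≈ -0.53
Risk-neutral Pr[S_T > K] = N(d₂) = N(-0.53) = 0.2981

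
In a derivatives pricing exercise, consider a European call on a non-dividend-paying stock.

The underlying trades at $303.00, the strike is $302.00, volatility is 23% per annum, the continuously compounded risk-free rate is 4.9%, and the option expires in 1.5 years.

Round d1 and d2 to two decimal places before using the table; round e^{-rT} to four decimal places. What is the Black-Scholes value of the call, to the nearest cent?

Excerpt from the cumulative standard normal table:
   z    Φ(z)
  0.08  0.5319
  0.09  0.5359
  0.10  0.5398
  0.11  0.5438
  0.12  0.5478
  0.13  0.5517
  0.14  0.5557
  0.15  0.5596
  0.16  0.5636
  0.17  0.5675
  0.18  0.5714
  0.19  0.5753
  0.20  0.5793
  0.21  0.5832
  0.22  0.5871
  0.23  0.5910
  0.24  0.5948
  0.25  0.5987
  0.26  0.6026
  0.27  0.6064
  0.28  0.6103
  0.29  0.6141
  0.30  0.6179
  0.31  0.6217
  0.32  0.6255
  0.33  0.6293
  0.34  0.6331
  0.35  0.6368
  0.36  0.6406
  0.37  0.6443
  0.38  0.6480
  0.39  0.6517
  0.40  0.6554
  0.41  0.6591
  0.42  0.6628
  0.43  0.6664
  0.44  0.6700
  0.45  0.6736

$44.91

T = 1.5;  σ√T = 0.2817
d₁ = [ln(303/302) + (0.049 + 0.23²/2)·1.5] / 0.2817 = [0.0033 + 0.1132] / 0.2817 = 0.4135 ≈ 0.41
d₂ = d₁ − σ√T = 0.4135 − 0.2817 = 0.1318 ≈ 0.13
e^(−rT) = e^(−0.049·1.5) = 0.9291
N(d₁) = N(0.41) = 0.6591;  N(d₂) = N(0.13) = 0.5517
C = 303·0.6591 − 302·0.9291·0.5517 = 199.7073 − 154.8005 = 44.9068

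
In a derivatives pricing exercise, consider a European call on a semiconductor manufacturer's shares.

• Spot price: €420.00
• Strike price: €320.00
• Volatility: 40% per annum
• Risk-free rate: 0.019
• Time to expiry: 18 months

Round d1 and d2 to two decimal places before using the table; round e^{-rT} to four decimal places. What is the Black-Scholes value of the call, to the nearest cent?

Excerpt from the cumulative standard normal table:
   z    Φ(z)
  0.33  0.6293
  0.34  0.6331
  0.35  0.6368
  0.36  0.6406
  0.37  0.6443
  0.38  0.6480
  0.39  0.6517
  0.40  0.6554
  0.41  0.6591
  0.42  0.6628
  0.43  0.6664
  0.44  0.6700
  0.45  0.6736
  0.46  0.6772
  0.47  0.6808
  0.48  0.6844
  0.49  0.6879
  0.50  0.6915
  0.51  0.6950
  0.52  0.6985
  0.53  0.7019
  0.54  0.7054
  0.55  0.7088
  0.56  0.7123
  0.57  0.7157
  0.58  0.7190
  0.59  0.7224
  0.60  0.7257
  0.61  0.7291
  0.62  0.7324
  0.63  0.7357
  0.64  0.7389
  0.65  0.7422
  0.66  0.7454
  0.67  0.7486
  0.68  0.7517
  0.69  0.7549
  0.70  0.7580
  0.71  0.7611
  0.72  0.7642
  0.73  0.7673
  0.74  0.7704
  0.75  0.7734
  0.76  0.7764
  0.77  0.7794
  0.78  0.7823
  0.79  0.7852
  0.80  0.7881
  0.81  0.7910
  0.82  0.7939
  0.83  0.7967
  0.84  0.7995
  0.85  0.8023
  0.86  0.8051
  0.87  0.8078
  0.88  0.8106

€137.76

σ√T = 0.4 × 1.2247 = 0.4899
d₁ = [ln(420/320) + (0.019 + ½·0.4²)·1.5] / (σ√T) = (0.2719 + 0.1485) / 0.4899 = 0.8582 which rounds to 0.86
d₂ = 0.8582 − 0.4899 = 0.3683 which rounds to 0.37
exp(−rT) = exp(−0.019·1.5) = 0.9719
N(d₁) = N(0.86) = 0.8051;  N(d₂) = N(0.37) = 0.6443
C = 420·0.8051 − 320·0.9719·0.6443 = 338.1420 − 200.3825 = 137.7595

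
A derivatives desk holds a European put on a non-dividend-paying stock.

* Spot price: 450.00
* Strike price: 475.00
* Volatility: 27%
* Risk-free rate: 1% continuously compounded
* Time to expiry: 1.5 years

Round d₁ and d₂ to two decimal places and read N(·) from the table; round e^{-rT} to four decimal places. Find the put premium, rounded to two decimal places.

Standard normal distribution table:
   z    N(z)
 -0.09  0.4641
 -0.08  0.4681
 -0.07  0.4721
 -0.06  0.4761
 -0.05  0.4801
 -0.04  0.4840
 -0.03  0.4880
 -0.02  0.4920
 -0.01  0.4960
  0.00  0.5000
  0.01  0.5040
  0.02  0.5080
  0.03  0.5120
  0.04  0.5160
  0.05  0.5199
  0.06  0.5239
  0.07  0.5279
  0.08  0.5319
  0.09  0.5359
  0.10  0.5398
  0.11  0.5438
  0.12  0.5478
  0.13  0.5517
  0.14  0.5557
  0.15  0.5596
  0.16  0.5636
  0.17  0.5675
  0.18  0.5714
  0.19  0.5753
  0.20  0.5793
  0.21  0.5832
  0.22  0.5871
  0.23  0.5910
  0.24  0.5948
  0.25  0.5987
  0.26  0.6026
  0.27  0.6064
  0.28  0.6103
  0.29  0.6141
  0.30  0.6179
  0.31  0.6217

69.53

T = 1.5;  σ√T = 0.3307
ln(S/K) + (r + σ²/2)T = ln(450/475) + (0.01 + 0.27²/2)·1.5 = -0.0541 + 0.0697 = 0.0156
d₁ = 0.0156 / 0.3307 = 0.0472 ≈ 0.05
d₂ = d₁ − σ√T = 0.0472 − 0.3307 = -0.2835 ≈ -0.28
e^(−rT) = e^(−0.01·1.5) = 0.9851
N(−d₂) = N(0.28) = 0.6103;  N(−d₁) = N(-0.05) = 0.4801
P = 475·0.9851·0.6103 − 450·0.4801 = 285.5731 − 216.0450 = 69.5281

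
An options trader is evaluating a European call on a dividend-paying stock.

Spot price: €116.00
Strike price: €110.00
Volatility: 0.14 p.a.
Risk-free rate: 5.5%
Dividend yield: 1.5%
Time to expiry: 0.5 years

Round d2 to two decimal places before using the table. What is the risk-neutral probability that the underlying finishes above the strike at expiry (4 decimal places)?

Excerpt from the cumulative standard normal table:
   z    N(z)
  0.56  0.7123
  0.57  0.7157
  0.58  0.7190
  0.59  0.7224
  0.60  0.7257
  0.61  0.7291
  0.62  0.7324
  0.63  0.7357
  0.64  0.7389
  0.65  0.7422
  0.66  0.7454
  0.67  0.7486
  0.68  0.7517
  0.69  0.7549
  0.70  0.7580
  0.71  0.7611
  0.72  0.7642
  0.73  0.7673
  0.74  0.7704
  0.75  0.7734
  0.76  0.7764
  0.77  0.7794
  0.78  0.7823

σ√T = 0.14·√0.5 = 0.0990
d₁ = [ln(116/110) + (0.055 − 0.015 + ½·0.14²)·0.5] / (σ√T) = (0.0531 + 0.0249) / 0.0990 = 0.7880 which rounds to 0.79
d₂ = 0.7880 − 0.0990 = 0.6890 which rounds to 0.69
Pr(exercise) under Q = N(d₂) = 0.7549

0.7549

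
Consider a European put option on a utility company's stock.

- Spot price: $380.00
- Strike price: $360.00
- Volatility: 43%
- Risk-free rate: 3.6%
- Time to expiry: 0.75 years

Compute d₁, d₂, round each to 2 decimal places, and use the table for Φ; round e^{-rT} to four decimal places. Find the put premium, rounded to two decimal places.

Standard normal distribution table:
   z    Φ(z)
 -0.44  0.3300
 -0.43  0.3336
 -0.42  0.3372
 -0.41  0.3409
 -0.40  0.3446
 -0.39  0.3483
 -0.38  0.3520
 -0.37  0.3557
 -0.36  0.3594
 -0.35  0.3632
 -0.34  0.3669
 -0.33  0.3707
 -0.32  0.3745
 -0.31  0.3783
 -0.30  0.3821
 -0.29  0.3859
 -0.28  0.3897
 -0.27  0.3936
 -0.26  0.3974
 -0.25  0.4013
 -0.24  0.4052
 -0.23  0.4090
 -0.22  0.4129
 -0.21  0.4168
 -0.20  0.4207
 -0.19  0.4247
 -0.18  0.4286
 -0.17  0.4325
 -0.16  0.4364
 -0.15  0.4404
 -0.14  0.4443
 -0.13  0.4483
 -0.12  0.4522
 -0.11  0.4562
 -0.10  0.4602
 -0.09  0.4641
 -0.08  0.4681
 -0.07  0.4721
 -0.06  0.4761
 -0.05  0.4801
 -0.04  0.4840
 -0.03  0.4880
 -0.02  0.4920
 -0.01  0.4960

$40.06

σ√T = 0.43·√0.75 = 0.3724
d₁ = [ln(380/360) + (0.036 + ½·0.43²)·0.75] / (σ√T) = (0.0541 + 0.0963) / 0.3724 = 0.4039 ≈ 0.40
d₂ = 0.4039 − 0.3724 = 0.0315 ≈ 0.03
exp(−rT) = exp(−0.036·0.75) = 0.9734
N(−d₂) = N(-0.03) = 0.4880;  N(−d₁) = N(-0.40) = 0.3446
P = 360·0.9734·0.4880 − 380·0.3446 = 171.0069 − 130.9480 = 40.0589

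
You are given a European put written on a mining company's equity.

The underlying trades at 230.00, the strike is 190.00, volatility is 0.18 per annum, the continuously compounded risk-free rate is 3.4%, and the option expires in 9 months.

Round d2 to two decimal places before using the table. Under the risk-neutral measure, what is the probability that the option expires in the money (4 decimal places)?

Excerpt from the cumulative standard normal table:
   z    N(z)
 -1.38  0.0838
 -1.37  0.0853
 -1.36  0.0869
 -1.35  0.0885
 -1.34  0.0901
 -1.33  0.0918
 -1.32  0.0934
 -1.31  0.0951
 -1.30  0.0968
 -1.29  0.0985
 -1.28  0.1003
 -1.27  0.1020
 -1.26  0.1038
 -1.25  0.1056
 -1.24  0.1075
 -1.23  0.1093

0.0951

σ√T = 0.18·√0.75 = 0.1559
d₁ = [ln(230/190) + (0.034 + ½·0.18²)·0.75] / (σ√T) = (0.1911 + 0.0377) / 0.1559 = 1.4671 ≈ 1.47
d₂ = 1.4671 − 0.1559 = 1.3113 ≈ 1.31
Risk-neutral Pr[S_T < K] = N(−d₂) = N(-1.31) = 0.0951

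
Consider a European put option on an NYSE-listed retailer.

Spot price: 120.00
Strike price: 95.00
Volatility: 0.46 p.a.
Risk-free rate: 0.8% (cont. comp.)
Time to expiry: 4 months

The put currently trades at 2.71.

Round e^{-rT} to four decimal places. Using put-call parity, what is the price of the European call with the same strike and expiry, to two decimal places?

27.97

exp(−rT) = exp(−0.008·0.3333) = 0.9973
Put-call parity: C − P = S − K·e^(−rT) = 120 − 95·0.9973 = 120 − 94.7435 = 25.2565
C = P + (C − P) = 2.71 + (25.2565) = 27.9665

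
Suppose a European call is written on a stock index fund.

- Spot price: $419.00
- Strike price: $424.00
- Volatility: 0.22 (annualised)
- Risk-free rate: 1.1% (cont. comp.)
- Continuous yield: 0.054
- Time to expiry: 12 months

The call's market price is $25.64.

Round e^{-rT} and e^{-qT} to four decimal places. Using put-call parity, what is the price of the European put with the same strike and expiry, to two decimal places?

$48.06

exp(−qT) = exp(−0.054·1) = 0.9474;  exp(−rT) = exp(−0.011·1) = 0.9891
Put-call parity: C − P = S·e^(−qT) − K·e^(−rT) = 419·0.9474 − 424·0.9891 = 396.9606 − 419.3784 = -22.4178
P = C − (C − P) = 25.64 − (-22.4178) = 48.0578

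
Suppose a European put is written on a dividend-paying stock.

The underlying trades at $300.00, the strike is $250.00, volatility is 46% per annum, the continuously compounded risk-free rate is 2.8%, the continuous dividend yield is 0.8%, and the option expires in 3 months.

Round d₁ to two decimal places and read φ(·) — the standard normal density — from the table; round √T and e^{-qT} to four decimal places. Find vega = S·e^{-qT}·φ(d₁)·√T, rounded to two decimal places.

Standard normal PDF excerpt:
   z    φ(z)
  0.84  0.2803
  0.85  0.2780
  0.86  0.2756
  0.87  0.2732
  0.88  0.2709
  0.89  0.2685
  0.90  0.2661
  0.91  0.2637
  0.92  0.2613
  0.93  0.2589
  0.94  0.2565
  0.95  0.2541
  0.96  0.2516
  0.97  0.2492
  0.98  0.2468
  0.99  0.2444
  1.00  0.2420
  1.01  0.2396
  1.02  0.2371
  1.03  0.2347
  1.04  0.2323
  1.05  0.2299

σ√T = 0.46 × 0.5000 = 0.2300
ln(S/K) + (r − q + σ²/2)T = ln(300/250) + (0.028 − 0.008 + 0.46²/2)·0.25 = 0.1823 + 0.0314 = 0.2138
d₁ = 0.2138 / 0.2300 = 0.9294 ≈ 0.93
√T = √0.25 = 0.5000
φ(d₁) = φ(0.93) = 0.2589
exp(−qT) = exp(−0.008·0.25) = 0.9980
vega = S·exp(−qT)·φ(d₁)·√T = 300·0.9980·0.2589·0.5000 = 38.7573
(Call and put vega coincide under Black-Scholes.)

38.76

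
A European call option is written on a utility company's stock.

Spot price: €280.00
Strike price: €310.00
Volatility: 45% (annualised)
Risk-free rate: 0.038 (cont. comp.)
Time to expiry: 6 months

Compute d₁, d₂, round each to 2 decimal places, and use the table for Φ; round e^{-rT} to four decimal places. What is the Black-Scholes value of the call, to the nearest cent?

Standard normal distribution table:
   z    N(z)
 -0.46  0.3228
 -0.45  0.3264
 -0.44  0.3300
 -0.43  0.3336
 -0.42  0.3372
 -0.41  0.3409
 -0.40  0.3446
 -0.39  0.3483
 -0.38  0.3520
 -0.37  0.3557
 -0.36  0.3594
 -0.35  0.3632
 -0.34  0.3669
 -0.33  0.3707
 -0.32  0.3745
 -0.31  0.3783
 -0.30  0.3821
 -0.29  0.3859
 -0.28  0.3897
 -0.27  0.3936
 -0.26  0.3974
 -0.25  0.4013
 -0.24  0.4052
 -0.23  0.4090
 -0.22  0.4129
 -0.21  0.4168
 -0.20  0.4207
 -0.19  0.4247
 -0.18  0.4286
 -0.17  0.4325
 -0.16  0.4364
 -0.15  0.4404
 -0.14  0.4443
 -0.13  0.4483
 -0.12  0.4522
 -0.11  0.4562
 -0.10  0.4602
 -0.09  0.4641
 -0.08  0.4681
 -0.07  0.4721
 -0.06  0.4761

T = 0.5;  σ√T = 0.3182
d₁ = [ln(280/310) + (0.038 + ½·0.45²)·0.5] / (σ√T) = (-0.1018 + 0.0696) / 0.3182 = -0.1011 → -0.10
d₂ = -0.1011 − 0.3182 = -0.4193 → -0.42
e^(−rT) = e^(−0.038·0.5) = 0.9812
N(d₁) = N(-0.10) = 0.4602;  N(d₂) = N(-0.42) = 0.3372
C = 280·0.4602 − 310·0.9812·0.3372 = 128.8560 − 102.5668 = 26.2892

€26.29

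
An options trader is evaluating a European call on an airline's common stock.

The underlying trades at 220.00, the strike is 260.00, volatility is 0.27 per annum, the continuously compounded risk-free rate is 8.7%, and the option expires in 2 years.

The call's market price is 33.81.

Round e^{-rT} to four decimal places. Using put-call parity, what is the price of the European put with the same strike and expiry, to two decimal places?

exp(−rT) = exp(−0.087·2) = 0.8403
Put-call parity: C − P = S − K·e^(−rT) = 220 − 260·0.8403 = 220 − 218.4780 = 1.5220
P = C − (C − P) = 33.81 − (1.5220) = 32.2880

32.29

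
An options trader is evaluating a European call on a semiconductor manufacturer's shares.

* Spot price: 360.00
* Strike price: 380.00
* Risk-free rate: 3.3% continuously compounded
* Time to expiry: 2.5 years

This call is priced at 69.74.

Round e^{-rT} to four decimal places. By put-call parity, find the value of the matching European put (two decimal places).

59.64

exp(−rT) = exp(−0.033·2.5) = 0.9208
Put-call parity: C − P = S − K·e^(−rT) = 360 − 380·0.9208 = 360 − 349.9040 = 10.0960
P = C − (C − P) = 69.74 − (10.0960) = 59.6440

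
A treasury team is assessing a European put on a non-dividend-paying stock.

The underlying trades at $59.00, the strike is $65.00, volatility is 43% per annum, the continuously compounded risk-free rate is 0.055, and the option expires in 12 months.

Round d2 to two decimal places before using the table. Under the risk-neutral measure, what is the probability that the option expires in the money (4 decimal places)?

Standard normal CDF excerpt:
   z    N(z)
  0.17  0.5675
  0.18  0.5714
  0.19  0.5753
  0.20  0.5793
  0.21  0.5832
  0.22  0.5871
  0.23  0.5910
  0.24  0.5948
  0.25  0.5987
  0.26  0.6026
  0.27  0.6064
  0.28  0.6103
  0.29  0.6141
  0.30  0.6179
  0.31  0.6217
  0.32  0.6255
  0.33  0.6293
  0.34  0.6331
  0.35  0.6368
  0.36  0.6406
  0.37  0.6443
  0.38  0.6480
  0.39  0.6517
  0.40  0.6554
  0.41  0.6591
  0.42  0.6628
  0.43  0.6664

0.6217

σ√T = 0.43 × 1.0000 = 0.4300
d₁ = [ln(59/65) + (0.055 + 0.43²/2)·1] / 0.4300 = [-0.0968 + 0.1474] / 0.4300 = 0.1177 which rounds to 0.12
d₂ = d₁ − σ√T = 0.1177 − 0.4300 = -0.3123 which rounds to -0.31
Risk-neutral Pr[S_T < K] = N(−d₂) = N(0.31) = 0.6217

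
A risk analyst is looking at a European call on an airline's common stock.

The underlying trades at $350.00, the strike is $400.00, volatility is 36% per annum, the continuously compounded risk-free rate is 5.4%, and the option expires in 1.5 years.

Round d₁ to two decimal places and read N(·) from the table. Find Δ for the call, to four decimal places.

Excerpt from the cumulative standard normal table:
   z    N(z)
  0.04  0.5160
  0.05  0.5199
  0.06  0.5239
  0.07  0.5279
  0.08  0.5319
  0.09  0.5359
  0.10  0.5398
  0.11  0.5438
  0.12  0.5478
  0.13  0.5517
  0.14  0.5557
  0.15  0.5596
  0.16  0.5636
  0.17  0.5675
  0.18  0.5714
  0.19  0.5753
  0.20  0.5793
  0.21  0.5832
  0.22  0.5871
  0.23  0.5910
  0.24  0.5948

0.5398

σ√T = 0.36·√1.5 = 0.4409
d₁ = [ln(350/400) + (0.054 + 0.36²/2)·1.5] / 0.4409 = [-0.1335 + 0.1782] / 0.4409 = 0.1013 → 0.10
N(d₁) = N(0.10) = 0.5398
Δ_call = N(d₁) = 0.5398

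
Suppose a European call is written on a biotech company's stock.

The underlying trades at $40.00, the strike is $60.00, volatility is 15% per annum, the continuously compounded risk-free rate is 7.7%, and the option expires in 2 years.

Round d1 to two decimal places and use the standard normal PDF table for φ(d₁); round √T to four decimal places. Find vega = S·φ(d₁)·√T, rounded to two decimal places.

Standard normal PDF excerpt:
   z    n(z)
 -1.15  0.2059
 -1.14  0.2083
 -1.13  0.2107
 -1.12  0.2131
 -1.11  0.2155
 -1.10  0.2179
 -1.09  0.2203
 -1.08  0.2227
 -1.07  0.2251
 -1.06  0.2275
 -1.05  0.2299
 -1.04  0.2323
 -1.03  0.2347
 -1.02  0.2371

12.60

σ√T = 0.15·√2 = 0.2121
d₁ = [ln(40/60) + (0.077 + 0.15²/2)·2] / 0.2121 = [-0.4055 + 0.1765] / 0.2121 = -1.0794 → -1.08
√T = √2 = 1.4142
φ(d₁) = φ(-1.08) = 0.2227
vega = S·φ(d₁)·√T = 40·0.2227·1.4142 = 12.5977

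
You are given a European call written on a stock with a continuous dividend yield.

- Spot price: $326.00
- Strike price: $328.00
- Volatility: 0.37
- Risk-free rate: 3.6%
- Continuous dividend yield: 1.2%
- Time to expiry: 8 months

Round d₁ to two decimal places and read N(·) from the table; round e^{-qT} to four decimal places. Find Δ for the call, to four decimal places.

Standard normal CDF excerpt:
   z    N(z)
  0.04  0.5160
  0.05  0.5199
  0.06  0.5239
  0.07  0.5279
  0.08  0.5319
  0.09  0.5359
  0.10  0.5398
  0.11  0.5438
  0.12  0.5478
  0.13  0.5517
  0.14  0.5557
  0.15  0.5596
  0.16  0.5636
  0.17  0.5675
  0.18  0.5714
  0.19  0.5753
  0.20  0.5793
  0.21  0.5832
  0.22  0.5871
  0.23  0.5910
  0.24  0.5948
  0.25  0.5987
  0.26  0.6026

T = 0.6667;  σ√T = 0.3021
ln(S/K) + (r − q + σ²/2)T = ln(326/328) + (0.036 − 0.012 + 0.37²/2)·0.6667 = -0.0061 + 0.0616 = 0.0555
d₁ = 0.0555 / 0.3021 = 0.1838 ≈ 0.18
N(d₁) = N(0.18) = 0.5714
Δ_call = e^(−qT)·N(d₁) = 0.9920·0.5714 = 0.5668

0.5668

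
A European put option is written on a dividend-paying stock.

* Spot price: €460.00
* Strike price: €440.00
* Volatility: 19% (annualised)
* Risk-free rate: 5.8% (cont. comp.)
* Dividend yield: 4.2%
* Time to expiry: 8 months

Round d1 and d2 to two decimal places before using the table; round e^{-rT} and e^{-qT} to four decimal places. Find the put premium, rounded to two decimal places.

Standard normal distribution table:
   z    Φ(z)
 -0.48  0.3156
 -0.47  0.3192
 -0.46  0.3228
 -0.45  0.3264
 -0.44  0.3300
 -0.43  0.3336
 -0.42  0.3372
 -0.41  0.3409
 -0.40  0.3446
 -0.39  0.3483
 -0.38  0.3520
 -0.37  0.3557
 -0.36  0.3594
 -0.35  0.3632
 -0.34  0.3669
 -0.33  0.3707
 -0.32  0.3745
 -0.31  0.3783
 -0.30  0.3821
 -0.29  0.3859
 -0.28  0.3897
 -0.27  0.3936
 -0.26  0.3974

σ√T = 0.19·√0.6667 = 0.1551
d₁ = [ln(460/440) + (0.058 − 0.042 + 0.19²/2)·0.6667] / 0.1551 = [0.0445 + 0.0227] / 0.1551 = 0.4329 ⇒ 0.43
d₂ = d₁ − σ√T = 0.4329 − 0.1551 = 0.2777 ⇒ 0.28
exp(−qT) = exp(−0.042·0.6667) = 0.9724;  exp(−rT) = exp(−0.058·0.6667) = 0.9621
N(−d₂) = N(-0.28) = 0.3897;  N(−d₁) = N(-0.43) = 0.3336
P = 440·0.9621·0.3897 − 460·0.9724·0.3336 = 164.9694 − 149.2206 = 15.7487

€15.75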